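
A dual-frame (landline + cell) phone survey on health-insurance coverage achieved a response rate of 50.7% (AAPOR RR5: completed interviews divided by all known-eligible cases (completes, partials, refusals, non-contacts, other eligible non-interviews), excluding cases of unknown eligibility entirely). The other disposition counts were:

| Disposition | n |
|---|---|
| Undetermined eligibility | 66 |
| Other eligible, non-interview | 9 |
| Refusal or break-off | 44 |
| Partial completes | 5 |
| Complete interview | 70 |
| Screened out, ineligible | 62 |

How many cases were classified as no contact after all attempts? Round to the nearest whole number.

10

RR5 = 70 / D = 0.507
D = 70 / 0.507 = 138.1
Rest of base = 128
no contact after all attempts = 138.1 − 128 ≈ 10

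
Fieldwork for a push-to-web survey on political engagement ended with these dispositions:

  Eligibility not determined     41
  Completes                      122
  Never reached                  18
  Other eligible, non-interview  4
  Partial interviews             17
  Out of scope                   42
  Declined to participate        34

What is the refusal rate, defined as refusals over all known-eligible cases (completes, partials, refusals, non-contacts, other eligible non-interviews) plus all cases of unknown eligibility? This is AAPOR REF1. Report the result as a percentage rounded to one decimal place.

Num → 34
Denom → 122 + 17 + 34 + 18 + 4 + 41 = 236
REF1 = 34 / 236 = 0.1441

14.4%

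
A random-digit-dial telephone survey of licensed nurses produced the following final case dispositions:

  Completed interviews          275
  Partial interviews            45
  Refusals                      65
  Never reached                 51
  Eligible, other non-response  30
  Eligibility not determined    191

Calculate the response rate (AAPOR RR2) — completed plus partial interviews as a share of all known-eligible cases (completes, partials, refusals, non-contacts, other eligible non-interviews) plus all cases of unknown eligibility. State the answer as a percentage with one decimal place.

48.7%

Numerator: 275 + 45 = 320
Base: 275 + 45 + 65 + 51 + 30 + 191 = 657
RR2 = 320 / 657 = 0.4871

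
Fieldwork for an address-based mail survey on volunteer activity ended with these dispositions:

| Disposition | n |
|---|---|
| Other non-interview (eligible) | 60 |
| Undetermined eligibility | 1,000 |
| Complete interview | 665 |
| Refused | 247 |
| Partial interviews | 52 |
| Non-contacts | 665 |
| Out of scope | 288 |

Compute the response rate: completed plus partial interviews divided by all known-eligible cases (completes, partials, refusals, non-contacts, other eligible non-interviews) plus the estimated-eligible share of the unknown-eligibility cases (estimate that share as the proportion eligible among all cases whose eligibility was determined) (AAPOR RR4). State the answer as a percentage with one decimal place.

28.2%

Numerator = 665 + 52 = 717
Eligible (known) = 665 + 52 + 247 + 665 + 60 = 1689
e = 1689 / (1689 + 288) = 1689 / 1977 = 0.8543
Estimated eligible among unknowns = 0.8543 × 1000 = 854.30
Denom = 1689 + 854.30 = 2543.30
RR4 = 717 / 2543.30 = 0.2819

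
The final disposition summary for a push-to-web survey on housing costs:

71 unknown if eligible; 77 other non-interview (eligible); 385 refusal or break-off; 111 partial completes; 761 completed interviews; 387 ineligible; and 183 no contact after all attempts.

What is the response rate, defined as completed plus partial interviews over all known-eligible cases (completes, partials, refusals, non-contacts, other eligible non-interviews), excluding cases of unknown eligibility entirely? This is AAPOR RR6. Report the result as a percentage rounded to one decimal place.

Numerator = 761 + 111 = 872
Denom = 761 + 111 + 385 + 183 + 77 = 1517
RR6 = 872 / 1517 = 0.5748

57.5%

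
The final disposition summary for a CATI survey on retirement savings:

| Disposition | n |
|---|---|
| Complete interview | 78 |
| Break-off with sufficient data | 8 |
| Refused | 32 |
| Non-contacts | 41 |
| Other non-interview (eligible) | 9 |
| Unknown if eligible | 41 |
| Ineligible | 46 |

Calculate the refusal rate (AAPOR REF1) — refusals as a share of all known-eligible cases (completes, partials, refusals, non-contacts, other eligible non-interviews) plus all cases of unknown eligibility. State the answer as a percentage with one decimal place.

15.3%

Top = 32
Denominator = 78 + 8 + 32 + 41 + 9 + 41 = 209
REF1 = 32 / 209 = 0.1531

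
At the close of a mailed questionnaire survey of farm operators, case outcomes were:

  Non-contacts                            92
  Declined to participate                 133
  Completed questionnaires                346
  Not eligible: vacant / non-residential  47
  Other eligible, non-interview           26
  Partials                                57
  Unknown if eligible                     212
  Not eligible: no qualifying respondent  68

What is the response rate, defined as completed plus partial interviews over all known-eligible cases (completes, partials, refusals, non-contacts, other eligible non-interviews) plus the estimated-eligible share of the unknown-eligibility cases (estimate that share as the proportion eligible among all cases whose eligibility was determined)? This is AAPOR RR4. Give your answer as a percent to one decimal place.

48.3%

Not eligible = 68 + 47 = 115
Numerator → 346 + 57 = 403
Eligible (known) → 346 + 57 + 133 + 92 + 26 = 654
e = 654 / (654 + 115) = 654 / 769 = 0.8505
Estimated eligible among unknowns → 0.8505 × 212 = 180.31
Denom → 654 + 180.31 = 834.31
RR4 = 403 / 834.31 = 0.4830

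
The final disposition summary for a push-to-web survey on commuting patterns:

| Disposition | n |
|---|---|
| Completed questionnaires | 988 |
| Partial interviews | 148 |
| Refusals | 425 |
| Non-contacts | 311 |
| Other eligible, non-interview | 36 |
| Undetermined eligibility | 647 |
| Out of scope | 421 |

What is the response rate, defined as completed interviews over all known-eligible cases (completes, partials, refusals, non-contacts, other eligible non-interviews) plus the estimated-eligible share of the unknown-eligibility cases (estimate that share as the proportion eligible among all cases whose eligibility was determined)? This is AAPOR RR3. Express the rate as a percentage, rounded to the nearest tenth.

Numerator: 988
Known eligible: 988 + 148 + 425 + 311 + 36 = 1908
e = 1908 / (1908 + 421) = 1908 / 2329 = 0.8192
e × U: 0.8192 × 647 = 530.02
Base: 1908 + 530.02 = 2438.02
RR3 = 988 / 2438.02 = 0.4052

40.5%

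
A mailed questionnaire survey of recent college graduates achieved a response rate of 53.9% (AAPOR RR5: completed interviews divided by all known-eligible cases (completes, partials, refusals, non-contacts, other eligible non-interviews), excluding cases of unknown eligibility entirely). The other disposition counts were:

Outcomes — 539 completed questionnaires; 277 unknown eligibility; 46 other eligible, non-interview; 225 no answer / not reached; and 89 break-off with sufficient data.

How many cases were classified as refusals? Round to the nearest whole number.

101

RR5 = 539 / D = 0.539
D = 539 / 0.539 = 1000.0
Remaining denominator categories sum to 899
refusals = 1000.0 − 899 ≈ 101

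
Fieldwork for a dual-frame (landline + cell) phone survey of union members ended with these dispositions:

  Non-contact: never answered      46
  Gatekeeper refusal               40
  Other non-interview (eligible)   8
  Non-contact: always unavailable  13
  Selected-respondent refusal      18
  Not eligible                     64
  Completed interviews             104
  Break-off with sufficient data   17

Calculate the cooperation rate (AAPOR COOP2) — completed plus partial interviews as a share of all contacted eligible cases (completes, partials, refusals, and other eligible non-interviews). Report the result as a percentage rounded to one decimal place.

64.7%

Refused = 40 + 18 = 58
Never reached = 46 + 13 = 59
Num → 104 + 17 = 121
Denominator → 104 + 17 + 58 + 8 = 187
COOP2 = 121 / 187 = 0.6471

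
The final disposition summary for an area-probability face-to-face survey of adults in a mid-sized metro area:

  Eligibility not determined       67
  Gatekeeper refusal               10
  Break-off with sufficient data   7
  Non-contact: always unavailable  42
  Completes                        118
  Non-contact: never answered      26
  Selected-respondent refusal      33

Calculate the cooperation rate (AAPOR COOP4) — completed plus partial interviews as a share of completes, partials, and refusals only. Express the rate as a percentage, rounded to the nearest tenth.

Declined to participate = 10 + 33 = 43
No contact after all attempts = 26 + 42 = 68
Top → 118 + 7 = 125
Denominator → 118 + 7 + 43 = 168
COOP4 = 125 / 168 = 0.7440

74.4%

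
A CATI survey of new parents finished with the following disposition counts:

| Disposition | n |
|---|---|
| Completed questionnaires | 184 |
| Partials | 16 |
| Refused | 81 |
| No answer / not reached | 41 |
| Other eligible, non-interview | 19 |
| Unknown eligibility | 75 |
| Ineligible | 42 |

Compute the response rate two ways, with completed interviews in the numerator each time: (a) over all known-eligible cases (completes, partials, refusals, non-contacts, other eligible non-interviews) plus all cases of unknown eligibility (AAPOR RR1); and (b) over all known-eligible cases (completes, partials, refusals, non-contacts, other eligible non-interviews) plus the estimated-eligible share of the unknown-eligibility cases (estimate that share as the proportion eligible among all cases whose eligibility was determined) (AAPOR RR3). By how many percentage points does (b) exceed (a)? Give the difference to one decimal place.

0.9

Numerator: 184
Denominator: 184 + 16 + 81 + 41 + 19 + 75 = 416
RR1 = 184 / 416 = 0.4423
Eligible (known): 184 + 16 + 81 + 41 + 19 = 341
e = 341 / (341 + 42) = 341 / 383 = 0.8903
e × U: 0.8903 × 75 = 66.77
Denominator: 341 + 66.77 = 407.77
RR3 = 184 / 407.77 = 0.4512
Difference = 45.12 − 44.23 = 0.89 percentage points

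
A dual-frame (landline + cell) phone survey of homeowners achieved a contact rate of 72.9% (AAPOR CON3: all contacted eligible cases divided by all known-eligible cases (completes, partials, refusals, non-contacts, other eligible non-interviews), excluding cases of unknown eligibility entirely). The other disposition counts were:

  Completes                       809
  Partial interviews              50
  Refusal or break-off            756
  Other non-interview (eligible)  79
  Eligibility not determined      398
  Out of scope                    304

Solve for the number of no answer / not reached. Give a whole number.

630

Num: 809 + 50 + 756 + 79 = 1694
CON3 = 1694 / D = 0.729
D = 1694 / 0.729 = 2323.7
Other denominator terms total 1694
no answer / not reached = 2323.7 − 1694 ≈ 630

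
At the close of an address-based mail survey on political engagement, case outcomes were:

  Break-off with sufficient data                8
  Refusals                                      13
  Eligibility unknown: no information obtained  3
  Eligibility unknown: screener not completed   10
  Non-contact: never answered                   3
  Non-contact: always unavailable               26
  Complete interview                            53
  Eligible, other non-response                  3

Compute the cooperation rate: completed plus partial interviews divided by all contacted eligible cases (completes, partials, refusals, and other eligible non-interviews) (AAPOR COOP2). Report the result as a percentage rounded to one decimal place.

79.2%

Never reached = 3 + 26 = 29
Unknown if eligible = 10 + 3 = 13
Num: 53 + 8 = 61
Base: 53 + 8 + 13 + 3 = 77
COOP2 = 61 / 77 = 0.7922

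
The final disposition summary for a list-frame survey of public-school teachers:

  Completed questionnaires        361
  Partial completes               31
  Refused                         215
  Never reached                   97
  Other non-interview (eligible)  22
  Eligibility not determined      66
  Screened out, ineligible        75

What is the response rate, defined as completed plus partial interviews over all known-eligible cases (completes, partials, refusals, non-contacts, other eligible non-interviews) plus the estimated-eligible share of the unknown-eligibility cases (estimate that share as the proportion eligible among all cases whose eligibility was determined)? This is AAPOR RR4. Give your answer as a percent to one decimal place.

Top → 361 + 31 = 392
Determined eligible → 361 + 31 + 215 + 97 + 22 = 726
e = 726 / (726 + 75) = 726 / 801 = 0.9064
Estimated eligible among unknowns → 0.9064 × 66 = 59.82
Base → 726 + 59.82 = 785.82
RR4 = 392 / 785.82 = 0.4988

49.9%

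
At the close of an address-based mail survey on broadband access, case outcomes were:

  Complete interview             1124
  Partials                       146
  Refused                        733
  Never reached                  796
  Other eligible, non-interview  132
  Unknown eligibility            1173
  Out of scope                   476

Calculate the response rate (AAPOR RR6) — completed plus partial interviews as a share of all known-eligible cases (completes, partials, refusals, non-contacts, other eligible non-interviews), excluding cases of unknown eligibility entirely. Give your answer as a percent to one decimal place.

Num = 1124 + 146 = 1270
Denominator = 1124 + 146 + 733 + 796 + 132 = 2931
RR6 = 1270 / 2931 = 0.4333

43.3%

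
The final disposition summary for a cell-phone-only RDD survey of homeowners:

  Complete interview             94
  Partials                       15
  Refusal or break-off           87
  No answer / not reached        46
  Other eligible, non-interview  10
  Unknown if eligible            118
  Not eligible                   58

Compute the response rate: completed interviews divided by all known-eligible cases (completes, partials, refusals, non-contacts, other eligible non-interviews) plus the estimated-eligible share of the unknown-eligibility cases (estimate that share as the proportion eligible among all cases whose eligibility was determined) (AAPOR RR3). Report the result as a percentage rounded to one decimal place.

27.0%

Top: 94
Eligible (known): 94 + 15 + 87 + 46 + 10 = 252
e = 252 / (252 + 58) = 252 / 310 = 0.8129
e × U: 0.8129 × 118 = 95.92
Base: 252 + 95.92 = 347.92
RR3 = 94 / 347.92 = 0.2702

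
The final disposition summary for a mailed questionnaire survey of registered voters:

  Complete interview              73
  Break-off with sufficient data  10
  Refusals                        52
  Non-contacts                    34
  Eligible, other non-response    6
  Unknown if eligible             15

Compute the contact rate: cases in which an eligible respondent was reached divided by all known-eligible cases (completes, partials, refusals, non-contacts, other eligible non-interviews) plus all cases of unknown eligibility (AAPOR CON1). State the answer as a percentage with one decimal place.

74.2%

Num = 73 + 10 + 52 + 6 = 141
Base = 73 + 10 + 52 + 34 + 6 + 15 = 190
CON1 = 141 / 190 = 0.7421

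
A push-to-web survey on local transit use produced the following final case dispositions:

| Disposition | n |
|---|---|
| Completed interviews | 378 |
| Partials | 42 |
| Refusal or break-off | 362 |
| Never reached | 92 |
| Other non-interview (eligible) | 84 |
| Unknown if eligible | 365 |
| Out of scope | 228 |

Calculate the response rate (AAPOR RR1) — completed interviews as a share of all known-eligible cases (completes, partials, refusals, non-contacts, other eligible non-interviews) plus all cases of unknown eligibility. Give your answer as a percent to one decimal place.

Num: 378
Base: 378 + 42 + 362 + 92 + 84 + 365 = 1323
RR1 = 378 / 1323 = 0.2857

28.6%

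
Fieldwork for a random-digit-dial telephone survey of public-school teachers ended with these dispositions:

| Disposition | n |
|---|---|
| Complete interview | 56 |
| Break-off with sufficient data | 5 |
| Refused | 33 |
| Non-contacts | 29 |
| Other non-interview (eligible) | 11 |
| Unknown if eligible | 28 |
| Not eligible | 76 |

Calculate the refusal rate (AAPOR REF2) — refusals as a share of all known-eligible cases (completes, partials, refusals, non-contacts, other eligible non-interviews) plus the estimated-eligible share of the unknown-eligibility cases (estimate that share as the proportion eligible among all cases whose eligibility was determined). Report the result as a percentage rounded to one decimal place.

Num: 33
Known eligible: 56 + 5 + 33 + 29 + 11 = 134
e = 134 / (134 + 76) = 134 / 210 = 0.6381
e × U: 0.6381 × 28 = 17.87
Denom: 134 + 17.87 = 151.87
REF2 = 33 / 151.87 = 0.2173

21.7%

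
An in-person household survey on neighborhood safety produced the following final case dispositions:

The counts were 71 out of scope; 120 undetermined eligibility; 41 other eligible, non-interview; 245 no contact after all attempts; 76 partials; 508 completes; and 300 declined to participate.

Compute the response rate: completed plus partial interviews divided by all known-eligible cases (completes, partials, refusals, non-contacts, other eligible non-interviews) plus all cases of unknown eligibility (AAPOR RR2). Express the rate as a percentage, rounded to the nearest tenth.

Num = 508 + 76 = 584
Denom = 508 + 76 + 300 + 245 + 41 + 120 = 1290
RR2 = 584 / 1290 = 0.4527

45.3%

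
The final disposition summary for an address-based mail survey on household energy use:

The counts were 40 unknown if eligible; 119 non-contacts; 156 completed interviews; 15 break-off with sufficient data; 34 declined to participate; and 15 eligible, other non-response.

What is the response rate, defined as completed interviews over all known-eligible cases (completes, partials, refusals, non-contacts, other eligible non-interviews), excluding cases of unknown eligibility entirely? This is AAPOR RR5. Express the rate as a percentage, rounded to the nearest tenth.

46.0%

Top: 156
Denominator: 156 + 15 + 34 + 119 + 15 = 339
RR5 = 156 / 339 = 0.4602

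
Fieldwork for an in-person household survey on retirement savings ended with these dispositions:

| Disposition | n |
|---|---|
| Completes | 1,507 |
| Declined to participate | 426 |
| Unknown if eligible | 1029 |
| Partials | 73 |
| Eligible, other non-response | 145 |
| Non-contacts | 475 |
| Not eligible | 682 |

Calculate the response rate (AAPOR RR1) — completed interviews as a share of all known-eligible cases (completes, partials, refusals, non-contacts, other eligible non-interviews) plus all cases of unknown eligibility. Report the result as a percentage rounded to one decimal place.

41.2%

Numerator: 1507
Denominator: 1507 + 73 + 426 + 475 + 145 + 1029 = 3655
RR1 = 1507 / 3655 = 0.4123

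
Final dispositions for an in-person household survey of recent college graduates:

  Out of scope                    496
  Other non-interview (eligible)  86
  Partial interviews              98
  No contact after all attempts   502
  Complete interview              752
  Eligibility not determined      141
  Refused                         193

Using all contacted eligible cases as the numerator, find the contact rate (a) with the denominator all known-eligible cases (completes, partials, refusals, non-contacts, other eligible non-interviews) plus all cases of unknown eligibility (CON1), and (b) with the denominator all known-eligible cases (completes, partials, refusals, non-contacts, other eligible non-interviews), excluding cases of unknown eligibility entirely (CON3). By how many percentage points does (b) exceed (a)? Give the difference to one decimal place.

5.5

Numerator: 752 + 98 + 193 + 86 = 1129
Base: 752 + 98 + 193 + 502 + 86 + 141 = 1772
CON1 = 1129 / 1772 = 0.6371
Base: 752 + 98 + 193 + 502 + 86 = 1631
CON3 = 1129 / 1631 = 0.6922
Difference = 69.22 − 63.71 = 5.51 percentage points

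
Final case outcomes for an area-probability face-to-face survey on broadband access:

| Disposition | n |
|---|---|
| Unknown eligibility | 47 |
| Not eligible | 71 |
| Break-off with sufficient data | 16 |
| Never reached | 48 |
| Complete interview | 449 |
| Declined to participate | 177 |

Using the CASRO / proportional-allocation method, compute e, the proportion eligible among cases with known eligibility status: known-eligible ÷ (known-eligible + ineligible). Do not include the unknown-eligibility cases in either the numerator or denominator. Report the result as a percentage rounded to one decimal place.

90.7%

Known eligible = 449 + 16 + 177 + 48 = 690
e = 690 / (690 + 71) = 690 / 761 = 0.9067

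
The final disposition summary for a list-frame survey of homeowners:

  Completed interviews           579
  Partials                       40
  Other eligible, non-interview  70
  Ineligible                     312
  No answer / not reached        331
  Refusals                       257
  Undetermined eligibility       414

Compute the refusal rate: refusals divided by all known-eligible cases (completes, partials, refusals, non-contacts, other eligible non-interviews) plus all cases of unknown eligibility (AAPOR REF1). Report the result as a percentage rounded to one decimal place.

15.2%

Num: 257
Base: 579 + 40 + 257 + 331 + 70 + 414 = 1691
REF1 = 257 / 1691 = 0.1520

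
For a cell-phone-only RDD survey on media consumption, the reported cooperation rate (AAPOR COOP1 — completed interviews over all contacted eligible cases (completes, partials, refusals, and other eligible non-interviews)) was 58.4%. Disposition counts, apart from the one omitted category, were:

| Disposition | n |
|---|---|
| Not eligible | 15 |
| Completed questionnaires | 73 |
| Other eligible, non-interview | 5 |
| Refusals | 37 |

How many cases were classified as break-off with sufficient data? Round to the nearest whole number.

COOP1 = 73 / D = 0.584
D = 73 / 0.584 = 125.0
Other denominator terms total 115
break-off with sufficient data = 125.0 − 115 ≈ 10

10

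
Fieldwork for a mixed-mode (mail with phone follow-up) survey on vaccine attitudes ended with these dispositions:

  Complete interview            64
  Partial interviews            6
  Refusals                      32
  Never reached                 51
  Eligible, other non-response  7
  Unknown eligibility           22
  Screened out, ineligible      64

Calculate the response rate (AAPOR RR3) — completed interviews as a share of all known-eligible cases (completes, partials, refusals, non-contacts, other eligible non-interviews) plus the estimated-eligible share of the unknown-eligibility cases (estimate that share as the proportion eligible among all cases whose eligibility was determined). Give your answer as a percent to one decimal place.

36.4%

Numerator: 64
Known eligible: 64 + 6 + 32 + 51 + 7 = 160
e = 160 / (160 + 64) = 160 / 224 = 0.7143
Estimated eligible among unknowns: 0.7143 × 22 = 15.71
Base: 160 + 15.71 = 175.71
RR3 = 64 / 175.71 = 0.3642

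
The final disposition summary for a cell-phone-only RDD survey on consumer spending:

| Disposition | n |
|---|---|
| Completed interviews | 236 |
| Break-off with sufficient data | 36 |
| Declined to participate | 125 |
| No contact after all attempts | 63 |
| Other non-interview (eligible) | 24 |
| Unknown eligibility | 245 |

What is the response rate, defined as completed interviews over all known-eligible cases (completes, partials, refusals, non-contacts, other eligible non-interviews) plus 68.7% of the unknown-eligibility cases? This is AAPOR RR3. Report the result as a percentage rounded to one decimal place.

Numerator → 236
Eligible (known) → 236 + 36 + 125 + 63 + 24 = 484
e × U → 0.6870 × 245 = 168.32
Denom → 484 + 168.32 = 652.32
RR3 = 236 / 652.32 = 0.3618

36.2%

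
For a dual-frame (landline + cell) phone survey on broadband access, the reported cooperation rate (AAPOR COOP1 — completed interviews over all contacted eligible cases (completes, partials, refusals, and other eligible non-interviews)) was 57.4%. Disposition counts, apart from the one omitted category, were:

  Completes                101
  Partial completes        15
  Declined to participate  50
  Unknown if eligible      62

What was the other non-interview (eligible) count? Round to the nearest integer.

COOP1 = 101 / D = 0.574
D = 101 / 0.574 = 176.0
Rest of base = 166
other non-interview (eligible) = 176.0 − 166 ≈ 10

10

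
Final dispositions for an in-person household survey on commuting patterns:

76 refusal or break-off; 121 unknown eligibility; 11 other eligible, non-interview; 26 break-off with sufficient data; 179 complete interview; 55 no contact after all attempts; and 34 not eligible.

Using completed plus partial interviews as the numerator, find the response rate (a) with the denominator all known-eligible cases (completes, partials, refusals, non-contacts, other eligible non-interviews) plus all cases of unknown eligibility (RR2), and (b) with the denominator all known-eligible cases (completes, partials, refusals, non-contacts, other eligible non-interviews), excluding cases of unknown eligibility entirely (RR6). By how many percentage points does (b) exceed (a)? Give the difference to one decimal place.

15.3

Num → 179 + 26 = 205
Denominator → 179 + 26 + 76 + 55 + 11 + 121 = 468
RR2 = 205 / 468 = 0.4380
Denominator → 179 + 26 + 76 + 55 + 11 = 347
RR6 = 205 / 347 = 0.5908
Difference = 59.08 − 43.80 = 15.28 percentage points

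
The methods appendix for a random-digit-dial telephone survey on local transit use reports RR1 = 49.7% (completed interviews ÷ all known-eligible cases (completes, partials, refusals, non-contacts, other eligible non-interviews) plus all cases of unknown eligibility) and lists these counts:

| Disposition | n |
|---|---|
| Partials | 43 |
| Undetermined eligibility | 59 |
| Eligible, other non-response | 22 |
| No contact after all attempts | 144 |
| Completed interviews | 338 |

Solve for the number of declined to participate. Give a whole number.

74

RR1 = 338 / D = 0.497
D = 338 / 0.497 = 680.1
Rest of base = 606
declined to participate = 680.1 − 606 ≈ 74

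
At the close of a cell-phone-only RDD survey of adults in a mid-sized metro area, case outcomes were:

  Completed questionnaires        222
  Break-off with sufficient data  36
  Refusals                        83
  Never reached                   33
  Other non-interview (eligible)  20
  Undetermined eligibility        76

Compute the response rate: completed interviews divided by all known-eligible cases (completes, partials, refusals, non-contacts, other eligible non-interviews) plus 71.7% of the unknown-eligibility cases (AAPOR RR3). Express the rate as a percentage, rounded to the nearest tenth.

Top: 222
Known eligible: 222 + 36 + 83 + 33 + 20 = 394
Estimated eligible among unknowns: 0.7170 × 76 = 54.49
Denominator: 394 + 54.49 = 448.49
RR3 = 222 / 448.49 = 0.4950

49.5%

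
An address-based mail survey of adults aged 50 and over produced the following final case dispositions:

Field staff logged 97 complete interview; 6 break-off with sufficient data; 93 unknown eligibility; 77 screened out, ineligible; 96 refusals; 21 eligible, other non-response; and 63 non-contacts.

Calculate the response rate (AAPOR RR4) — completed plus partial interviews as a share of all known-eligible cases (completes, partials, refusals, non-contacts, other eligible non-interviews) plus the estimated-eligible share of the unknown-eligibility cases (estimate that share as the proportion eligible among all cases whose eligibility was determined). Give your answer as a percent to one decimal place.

28.9%

Num → 97 + 6 = 103
Determined eligible → 97 + 6 + 96 + 63 + 21 = 283
e = 283 / (283 + 77) = 283 / 360 = 0.7861
e × U → 0.7861 × 93 = 73.11
Base → 283 + 73.11 = 356.11
RR4 = 103 / 356.11 = 0.2892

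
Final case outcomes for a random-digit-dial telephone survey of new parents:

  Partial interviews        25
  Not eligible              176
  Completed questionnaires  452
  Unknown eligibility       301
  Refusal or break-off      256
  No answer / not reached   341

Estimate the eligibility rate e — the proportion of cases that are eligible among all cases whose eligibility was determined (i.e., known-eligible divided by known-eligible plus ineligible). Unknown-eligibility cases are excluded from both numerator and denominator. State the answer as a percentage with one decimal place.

Known eligible → 452 + 25 + 256 + 341 = 1074
e = 1074 / (1074 + 176) = 1074 / 1250 = 0.8592

85.9%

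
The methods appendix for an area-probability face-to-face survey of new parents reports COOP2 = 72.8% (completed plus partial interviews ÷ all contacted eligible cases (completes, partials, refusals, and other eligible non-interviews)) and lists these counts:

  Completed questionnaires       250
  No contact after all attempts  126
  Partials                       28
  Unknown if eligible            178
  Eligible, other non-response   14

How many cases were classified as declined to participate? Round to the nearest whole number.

Num = 250 + 28 = 278
COOP2 = 278 / D = 0.728
D = 278 / 0.728 = 381.9
Remaining denominator categories sum to 292
declined to participate = 381.9 − 292 ≈ 90

90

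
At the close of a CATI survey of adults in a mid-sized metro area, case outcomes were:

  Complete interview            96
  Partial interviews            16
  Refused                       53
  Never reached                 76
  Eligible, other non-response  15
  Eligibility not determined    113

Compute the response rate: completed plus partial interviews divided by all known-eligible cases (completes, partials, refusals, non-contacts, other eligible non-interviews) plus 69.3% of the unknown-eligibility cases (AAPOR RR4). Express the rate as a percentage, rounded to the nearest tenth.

Top → 96 + 16 = 112
Eligible (known) → 96 + 16 + 53 + 76 + 15 = 256
e × U → 0.6930 × 113 = 78.31
Denominator → 256 + 78.31 = 334.31
RR4 = 112 / 334.31 = 0.3350

33.5%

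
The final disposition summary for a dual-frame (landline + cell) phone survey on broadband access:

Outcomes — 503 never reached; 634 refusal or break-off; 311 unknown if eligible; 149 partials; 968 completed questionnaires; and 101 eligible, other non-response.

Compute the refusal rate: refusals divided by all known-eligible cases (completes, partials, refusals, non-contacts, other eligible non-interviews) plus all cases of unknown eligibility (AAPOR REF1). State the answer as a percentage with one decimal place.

Num = 634
Denominator = 968 + 149 + 634 + 503 + 101 + 311 = 2666
REF1 = 634 / 2666 = 0.2378

23.8%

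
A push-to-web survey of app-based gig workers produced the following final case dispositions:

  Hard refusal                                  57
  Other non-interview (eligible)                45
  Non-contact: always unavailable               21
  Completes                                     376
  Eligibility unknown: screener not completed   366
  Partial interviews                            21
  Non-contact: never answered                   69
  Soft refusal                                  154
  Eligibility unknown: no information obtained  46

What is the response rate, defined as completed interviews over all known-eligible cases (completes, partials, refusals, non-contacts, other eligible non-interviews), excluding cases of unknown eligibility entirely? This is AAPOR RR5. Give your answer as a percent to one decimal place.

50.6%

Refused = 57 + 154 = 211
No answer / not reached = 69 + 21 = 90
Unknown eligibility = 366 + 46 = 412
Num → 376
Denominator → 376 + 21 + 211 + 90 + 45 = 743
RR5 = 376 / 743 = 0.5061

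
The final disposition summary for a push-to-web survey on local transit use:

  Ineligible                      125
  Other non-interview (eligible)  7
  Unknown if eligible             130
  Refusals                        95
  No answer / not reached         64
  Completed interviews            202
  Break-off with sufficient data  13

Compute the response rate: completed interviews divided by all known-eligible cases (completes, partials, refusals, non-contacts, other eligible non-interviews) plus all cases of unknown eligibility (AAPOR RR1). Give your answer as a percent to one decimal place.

Num: 202
Denominator: 202 + 13 + 95 + 64 + 7 + 130 = 511
RR1 = 202 / 511 = 0.3953

39.5%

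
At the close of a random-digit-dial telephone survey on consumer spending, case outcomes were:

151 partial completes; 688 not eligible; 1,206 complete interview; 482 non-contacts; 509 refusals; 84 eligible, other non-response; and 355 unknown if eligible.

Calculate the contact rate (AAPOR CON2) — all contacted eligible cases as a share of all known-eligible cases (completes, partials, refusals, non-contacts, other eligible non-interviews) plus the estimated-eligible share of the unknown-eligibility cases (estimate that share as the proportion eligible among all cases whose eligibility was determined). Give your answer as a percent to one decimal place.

Top: 1206 + 151 + 509 + 84 = 1950
Determined eligible: 1206 + 151 + 509 + 482 + 84 = 2432
e = 2432 / (2432 + 688) = 2432 / 3120 = 0.7795
Estimated eligible among unknowns: 0.7795 × 355 = 276.72
Denominator: 2432 + 276.72 = 2708.72
CON2 = 1950 / 2708.72 = 0.7199

72.0%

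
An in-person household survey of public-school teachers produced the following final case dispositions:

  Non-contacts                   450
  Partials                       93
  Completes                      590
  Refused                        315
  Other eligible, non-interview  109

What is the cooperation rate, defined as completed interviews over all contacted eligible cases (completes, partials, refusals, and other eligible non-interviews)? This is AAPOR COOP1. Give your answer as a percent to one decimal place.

Num = 590
Denominator = 590 + 93 + 315 + 109 = 1107
COOP1 = 590 / 1107 = 0.5330

53.3%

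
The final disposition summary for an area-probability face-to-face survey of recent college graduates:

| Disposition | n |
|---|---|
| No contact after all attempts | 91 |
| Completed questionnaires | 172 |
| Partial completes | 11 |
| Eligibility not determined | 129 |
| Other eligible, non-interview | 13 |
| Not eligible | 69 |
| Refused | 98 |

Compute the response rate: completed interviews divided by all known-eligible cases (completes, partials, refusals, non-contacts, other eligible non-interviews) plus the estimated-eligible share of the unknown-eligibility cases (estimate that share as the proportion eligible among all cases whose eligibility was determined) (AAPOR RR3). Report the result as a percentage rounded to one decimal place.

34.8%

Top: 172
Eligible (known): 172 + 11 + 98 + 91 + 13 = 385
e = 385 / (385 + 69) = 385 / 454 = 0.8480
Estimated eligible among unknowns: 0.8480 × 129 = 109.39
Denom: 385 + 109.39 = 494.39
RR3 = 172 / 494.39 = 0.3479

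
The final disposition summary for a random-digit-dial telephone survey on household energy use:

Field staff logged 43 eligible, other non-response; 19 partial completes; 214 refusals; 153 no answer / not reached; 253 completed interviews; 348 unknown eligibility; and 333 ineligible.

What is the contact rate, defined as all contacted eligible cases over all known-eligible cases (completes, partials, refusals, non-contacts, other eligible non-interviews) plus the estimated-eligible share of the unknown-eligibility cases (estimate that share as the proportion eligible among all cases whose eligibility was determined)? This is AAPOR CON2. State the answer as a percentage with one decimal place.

Top = 253 + 19 + 214 + 43 = 529
Determined eligible = 253 + 19 + 214 + 153 + 43 = 682
e = 682 / (682 + 333) = 682 / 1015 = 0.6719
e × U = 0.6719 × 348 = 233.82
Denom = 682 + 233.82 = 915.82
CON2 = 529 / 915.82 = 0.5776

57.8%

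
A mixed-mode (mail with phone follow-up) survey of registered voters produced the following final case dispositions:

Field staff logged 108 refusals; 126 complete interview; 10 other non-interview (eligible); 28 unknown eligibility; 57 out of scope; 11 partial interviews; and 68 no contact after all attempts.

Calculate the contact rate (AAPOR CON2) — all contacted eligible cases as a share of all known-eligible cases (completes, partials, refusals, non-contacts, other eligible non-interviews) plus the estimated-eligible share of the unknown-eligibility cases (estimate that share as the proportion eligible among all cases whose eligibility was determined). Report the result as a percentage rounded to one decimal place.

73.5%

Top: 126 + 11 + 108 + 10 = 255
Determined eligible: 126 + 11 + 108 + 68 + 10 = 323
e = 323 / (323 + 57) = 323 / 380 = 0.8500
Estimated eligible among unknowns: 0.8500 × 28 = 23.80
Denominator: 323 + 23.80 = 346.80
CON2 = 255 / 346.80 = 0.7353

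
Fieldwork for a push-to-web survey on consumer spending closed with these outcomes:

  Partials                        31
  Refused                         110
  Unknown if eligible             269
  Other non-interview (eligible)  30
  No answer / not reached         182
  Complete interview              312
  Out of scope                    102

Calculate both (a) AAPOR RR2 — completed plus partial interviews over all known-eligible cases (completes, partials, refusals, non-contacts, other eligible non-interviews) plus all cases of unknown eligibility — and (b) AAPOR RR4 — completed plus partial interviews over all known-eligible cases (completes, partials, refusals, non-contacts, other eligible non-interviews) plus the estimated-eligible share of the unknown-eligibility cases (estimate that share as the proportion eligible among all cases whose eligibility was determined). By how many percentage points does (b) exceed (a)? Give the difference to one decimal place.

1.5

Top → 312 + 31 = 343
Base → 312 + 31 + 110 + 182 + 30 + 269 = 934
RR2 = 343 / 934 = 0.3672
Known eligible → 312 + 31 + 110 + 182 + 30 = 665
e = 665 / (665 + 102) = 665 / 767 = 0.8670
e × U → 0.8670 × 269 = 233.22
Base → 665 + 233.22 = 898.22
RR4 = 343 / 898.22 = 0.3819
Difference = 38.19 − 36.72 = 1.47 percentage points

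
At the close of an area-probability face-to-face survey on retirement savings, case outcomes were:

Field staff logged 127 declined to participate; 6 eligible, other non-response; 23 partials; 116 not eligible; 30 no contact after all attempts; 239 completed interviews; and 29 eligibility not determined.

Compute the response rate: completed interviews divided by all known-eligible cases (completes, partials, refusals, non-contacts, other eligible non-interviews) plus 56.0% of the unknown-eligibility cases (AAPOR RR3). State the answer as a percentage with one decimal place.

Num: 239
Known eligible: 239 + 23 + 127 + 30 + 6 = 425
Estimated eligible among unknowns: 0.5600 × 29 = 16.24
Denominator: 425 + 16.24 = 441.24
RR3 = 239 / 441.24 = 0.5417

54.2%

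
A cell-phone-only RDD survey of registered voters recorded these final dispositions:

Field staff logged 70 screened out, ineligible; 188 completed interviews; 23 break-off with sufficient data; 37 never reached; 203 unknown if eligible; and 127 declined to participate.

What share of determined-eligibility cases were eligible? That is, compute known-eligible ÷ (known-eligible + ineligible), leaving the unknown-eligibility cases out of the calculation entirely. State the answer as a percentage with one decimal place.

Eligible (known) = 188 + 23 + 127 + 37 = 375
e = 375 / (375 + 70) = 375 / 445 = 0.8427

84.3%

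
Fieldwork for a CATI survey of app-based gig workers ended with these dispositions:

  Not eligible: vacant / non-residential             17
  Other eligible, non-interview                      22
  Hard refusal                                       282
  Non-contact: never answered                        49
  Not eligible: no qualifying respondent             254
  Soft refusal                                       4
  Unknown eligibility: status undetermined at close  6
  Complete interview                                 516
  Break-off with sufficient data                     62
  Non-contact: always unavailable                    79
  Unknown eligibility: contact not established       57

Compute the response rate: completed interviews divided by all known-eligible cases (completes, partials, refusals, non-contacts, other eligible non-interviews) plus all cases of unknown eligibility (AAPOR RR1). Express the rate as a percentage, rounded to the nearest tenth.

Refusals = 282 + 4 = 286
Never reached = 49 + 79 = 128
Undetermined eligibility = 57 + 6 = 63
Screened out, ineligible = 254 + 17 = 271
Numerator = 516
Denominator = 516 + 62 + 286 + 128 + 22 + 63 = 1077
RR1 = 516 / 1077 = 0.4791

47.9%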